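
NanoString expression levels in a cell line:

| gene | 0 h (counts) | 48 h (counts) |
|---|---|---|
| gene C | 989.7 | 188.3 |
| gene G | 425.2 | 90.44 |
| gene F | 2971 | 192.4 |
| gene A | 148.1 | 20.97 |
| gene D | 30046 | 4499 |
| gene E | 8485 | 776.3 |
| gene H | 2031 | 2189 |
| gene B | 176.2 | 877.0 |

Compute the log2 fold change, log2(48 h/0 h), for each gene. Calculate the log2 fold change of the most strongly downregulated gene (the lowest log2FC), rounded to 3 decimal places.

-3.949

log2(188.3/989.7) = -2.394  (gene C)
log2(90.44/425.2) = -2.233  (gene G)
log2(192.4/2971) = -3.949  (gene F)
log2(20.97/148.1) = -2.820  (gene A)
log2(4499/30046) = -2.739  (gene D)
log2(776.3/8485) = -3.450  (gene E)
log2(2189/2031) = 0.108  (gene H)
log2(877.0/176.2) = 2.315  (gene B)
gene F is most strongly downregulated.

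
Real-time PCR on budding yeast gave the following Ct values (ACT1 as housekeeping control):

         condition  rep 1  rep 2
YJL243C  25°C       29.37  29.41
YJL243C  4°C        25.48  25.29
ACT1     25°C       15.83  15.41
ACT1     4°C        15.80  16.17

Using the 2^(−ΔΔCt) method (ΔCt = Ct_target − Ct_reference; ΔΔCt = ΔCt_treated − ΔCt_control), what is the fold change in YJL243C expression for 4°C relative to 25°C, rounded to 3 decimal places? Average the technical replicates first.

20.678

Mean Ct: YJL243C 25°C 29.390; YJL243C 4°C 25.385; ACT1 25°C 15.620; ACT1 4°C 15.985
ΔCt(25°C) = 29.390 − 15.620 = 13.770
ΔCt(4°C) = 25.385 − 15.985 = 9.400
ΔΔCt = 9.400 − 13.770 = -4.370
Fold change = 2^(−(-4.370)) = 2^4.370 = 20.6776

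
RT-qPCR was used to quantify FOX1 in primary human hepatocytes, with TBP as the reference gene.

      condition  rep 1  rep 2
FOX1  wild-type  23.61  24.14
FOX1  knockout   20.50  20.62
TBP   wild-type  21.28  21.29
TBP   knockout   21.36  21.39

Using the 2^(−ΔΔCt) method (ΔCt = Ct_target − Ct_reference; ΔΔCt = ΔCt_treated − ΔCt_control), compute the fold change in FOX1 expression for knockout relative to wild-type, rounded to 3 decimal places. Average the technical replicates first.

Mean Ct: FOX1 wild-type 23.875; FOX1 knockout 20.560; TBP wild-type 21.285; TBP knockout 21.375
ΔCt(wild-type) = 23.875 − 21.285 = 2.590
ΔCt(knockout) = 20.560 − 21.375 = -0.815
ΔΔCt = -0.815 − 2.590 = -3.405
Fold change = 2^(−(-3.405)) = 2^3.405 = 10.5927

10.593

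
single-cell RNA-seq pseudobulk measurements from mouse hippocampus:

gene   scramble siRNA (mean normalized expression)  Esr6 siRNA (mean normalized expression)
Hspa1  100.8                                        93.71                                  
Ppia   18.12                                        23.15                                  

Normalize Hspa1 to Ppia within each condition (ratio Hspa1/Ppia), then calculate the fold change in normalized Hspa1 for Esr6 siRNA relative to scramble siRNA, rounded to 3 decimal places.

0.728

Hspa1/Ppia (scramble siRNA) = 100.8 / 18.12 = 5.5629
Hspa1/Ppia (Esr6 siRNA) = 93.71 / 23.15 = 4.0479
Fold change = 4.0479 / 5.5629 = 0.7277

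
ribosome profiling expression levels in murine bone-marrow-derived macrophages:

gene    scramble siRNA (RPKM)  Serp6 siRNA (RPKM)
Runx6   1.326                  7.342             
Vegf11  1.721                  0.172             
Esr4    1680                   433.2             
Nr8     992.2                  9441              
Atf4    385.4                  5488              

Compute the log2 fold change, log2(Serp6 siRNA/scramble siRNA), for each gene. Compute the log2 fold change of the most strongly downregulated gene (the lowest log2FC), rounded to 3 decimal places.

log2(7.342/1.326) = 2.469  (Runx6)
log2(0.172/1.721) = -3.323  (Vegf11)
log2(433.2/1680) = -1.955  (Esr4)
log2(9441/992.2) = 3.250  (Nr8)
log2(5488/385.4) = 3.832  (Atf4)
Vegf11 is most strongly downregulated.

-3.323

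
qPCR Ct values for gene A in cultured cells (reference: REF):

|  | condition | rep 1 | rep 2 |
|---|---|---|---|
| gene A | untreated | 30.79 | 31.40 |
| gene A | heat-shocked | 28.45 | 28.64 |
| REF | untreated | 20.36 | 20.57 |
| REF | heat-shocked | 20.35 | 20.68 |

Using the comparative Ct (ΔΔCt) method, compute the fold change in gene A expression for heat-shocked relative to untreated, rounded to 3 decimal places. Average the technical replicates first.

Mean Ct: gene A untreated 31.095; gene A heat-shocked 28.545; REF untreated 20.465; REF heat-shocked 20.515
ΔCt(untreated) = 31.095 − 20.465 = 10.630
ΔCt(heat-shocked) = 28.545 − 20.515 = 8.030
ΔΔCt = 8.030 − 10.630 = -2.600
Fold change = 2^(−(-2.600)) = 2^2.600 = 6.0629

6.063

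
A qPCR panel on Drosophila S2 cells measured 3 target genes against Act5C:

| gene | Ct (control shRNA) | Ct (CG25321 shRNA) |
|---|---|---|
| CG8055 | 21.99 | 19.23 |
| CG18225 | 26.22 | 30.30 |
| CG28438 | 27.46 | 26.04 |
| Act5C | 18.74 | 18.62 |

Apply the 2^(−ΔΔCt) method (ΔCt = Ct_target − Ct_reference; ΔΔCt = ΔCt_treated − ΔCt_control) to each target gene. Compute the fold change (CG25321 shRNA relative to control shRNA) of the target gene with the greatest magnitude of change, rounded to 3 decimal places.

0.054

CG8055: ΔΔCt = (19.23−18.62) − (21.99−18.74) = 0.61 − 3.25 = -2.64; fold change = 2^2.64 = 6.233
CG18225: ΔΔCt = (30.30−18.62) − (26.22−18.74) = 11.68 − 7.48 = 4.20; fold change = 2^-4.20 = 0.054
CG28438: ΔΔCt = (26.04−18.62) − (27.46−18.74) = 7.42 − 8.72 = -1.30; fold change = 2^1.30 = 2.462
CG18225 has the largest |ΔΔCt| = 4.20.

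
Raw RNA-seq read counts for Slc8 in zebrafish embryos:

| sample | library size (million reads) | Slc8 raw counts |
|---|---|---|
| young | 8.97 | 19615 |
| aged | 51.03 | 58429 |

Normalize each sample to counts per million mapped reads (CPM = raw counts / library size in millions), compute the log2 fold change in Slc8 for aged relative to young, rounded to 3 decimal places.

CPM(young) = 19615 / 8.97 = 2186.7336
CPM(aged) = 58429 / 51.03 = 1144.9931
Fold change = 1144.9931 / 2186.7336 = 0.52361
log2(0.52361) = -0.9334

-0.933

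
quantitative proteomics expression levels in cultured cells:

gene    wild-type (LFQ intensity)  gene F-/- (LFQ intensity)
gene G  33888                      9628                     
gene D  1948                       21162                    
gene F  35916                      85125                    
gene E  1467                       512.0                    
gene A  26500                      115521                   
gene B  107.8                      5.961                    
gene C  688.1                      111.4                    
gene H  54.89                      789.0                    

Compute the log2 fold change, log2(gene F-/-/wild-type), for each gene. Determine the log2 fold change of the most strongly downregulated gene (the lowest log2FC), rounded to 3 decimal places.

log2(9628/33888) = -1.815  (gene G)
log2(21162/1948) = 3.441  (gene D)
log2(85125/35916) = 1.245  (gene F)
log2(512.0/1467) = -1.519  (gene E)
log2(115521/26500) = 2.124  (gene A)
log2(5.961/107.8) = -4.177  (gene B)
log2(111.4/688.1) = -2.627  (gene C)
log2(789.0/54.89) = 3.845  (gene H)
gene B is most strongly downregulated.

-4.177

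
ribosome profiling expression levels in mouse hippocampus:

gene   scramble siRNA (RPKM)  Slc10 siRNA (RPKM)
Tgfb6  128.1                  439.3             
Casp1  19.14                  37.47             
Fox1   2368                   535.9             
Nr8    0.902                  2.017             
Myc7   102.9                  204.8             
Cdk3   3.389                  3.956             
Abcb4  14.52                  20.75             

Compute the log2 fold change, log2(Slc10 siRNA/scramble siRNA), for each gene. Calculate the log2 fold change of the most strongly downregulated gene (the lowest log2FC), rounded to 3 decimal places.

-2.144

log2(439.3/128.1) = 1.778  (Tgfb6)
log2(37.47/19.14) = 0.969  (Casp1)
log2(535.9/2368) = -2.144  (Fox1)
log2(2.017/0.902) = 1.161  (Nr8)
log2(204.8/102.9) = 0.993  (Myc7)
log2(3.956/3.389) = 0.223  (Cdk3)
log2(20.75/14.52) = 0.515  (Abcb4)
Fox1 is most strongly downregulated.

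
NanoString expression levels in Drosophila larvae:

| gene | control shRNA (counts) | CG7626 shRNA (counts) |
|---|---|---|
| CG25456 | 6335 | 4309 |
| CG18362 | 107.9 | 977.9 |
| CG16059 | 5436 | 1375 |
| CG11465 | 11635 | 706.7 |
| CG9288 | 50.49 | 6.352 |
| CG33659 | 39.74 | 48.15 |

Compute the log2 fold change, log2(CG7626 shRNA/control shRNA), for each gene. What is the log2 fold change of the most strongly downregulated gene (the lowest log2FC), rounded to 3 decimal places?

log2(4309/6335) = -0.556  (CG25456)
log2(977.9/107.9) = 3.180  (CG18362)
log2(1375/5436) = -1.983  (CG16059)
log2(706.7/11635) = -4.041  (CG11465)
log2(6.352/50.49) = -2.991  (CG9288)
log2(48.15/39.74) = 0.277  (CG33659)
CG11465 is most strongly downregulated.

-4.041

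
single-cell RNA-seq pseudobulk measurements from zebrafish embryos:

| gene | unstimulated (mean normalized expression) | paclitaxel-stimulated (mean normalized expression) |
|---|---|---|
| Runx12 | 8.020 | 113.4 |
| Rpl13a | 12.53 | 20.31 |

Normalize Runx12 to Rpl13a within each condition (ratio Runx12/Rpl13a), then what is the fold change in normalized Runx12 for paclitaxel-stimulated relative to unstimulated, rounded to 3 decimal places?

8.723

Runx12/Rpl13a (unstimulated) = 8.020 / 12.53 = 0.64006
Runx12/Rpl13a (paclitaxel-stimulated) = 113.4 / 20.31 = 5.5835
Fold change = 5.5835 / 0.64006 = 8.7233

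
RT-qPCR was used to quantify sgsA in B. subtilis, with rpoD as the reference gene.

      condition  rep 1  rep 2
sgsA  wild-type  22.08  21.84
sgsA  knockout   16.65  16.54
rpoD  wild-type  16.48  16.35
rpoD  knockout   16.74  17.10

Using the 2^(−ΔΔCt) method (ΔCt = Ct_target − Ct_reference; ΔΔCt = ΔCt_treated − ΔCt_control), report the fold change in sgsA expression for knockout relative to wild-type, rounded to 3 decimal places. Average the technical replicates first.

58.485

Mean Ct: sgsA wild-type 21.960; sgsA knockout 16.595; rpoD wild-type 16.415; rpoD knockout 16.920
ΔCt(wild-type) = 21.960 − 16.415 = 5.545
ΔCt(knockout) = 16.595 − 16.920 = -0.325
ΔΔCt = -0.325 − 5.545 = -5.870
Fold change = 2^(−(-5.870)) = 2^5.870 = 58.4852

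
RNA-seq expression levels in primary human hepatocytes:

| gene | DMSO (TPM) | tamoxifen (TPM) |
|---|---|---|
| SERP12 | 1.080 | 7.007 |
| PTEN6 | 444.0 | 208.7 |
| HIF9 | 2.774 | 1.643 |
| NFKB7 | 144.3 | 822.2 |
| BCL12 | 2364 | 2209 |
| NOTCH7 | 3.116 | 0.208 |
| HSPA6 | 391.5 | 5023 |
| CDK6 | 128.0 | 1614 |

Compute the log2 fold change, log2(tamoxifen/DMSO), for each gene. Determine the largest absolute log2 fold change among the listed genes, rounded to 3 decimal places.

3.905

log2(7.007/1.080) = 2.698  (SERP12)
log2(208.7/444.0) = -1.089  (PTEN6)
log2(1.643/2.774) = -0.756  (HIF9)
log2(822.2/144.3) = 2.510  (NFKB7)
log2(2209/2364) = -0.098  (BCL12)
log2(0.208/3.116) = -3.905  (NOTCH7)
log2(5023/391.5) = 3.681  (HSPA6)
log2(1614/128.0) = 3.656  (CDK6)
The largest magnitude belongs to NOTCH7.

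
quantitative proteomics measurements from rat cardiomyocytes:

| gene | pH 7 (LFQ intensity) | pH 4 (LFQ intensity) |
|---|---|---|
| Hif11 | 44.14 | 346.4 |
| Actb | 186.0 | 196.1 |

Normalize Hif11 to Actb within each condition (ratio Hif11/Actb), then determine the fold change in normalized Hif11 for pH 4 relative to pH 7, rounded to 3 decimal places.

7.444

Hif11/Actb (pH 7) = 44.14 / 186.0 = 0.23731
Hif11/Actb (pH 4) = 346.4 / 196.1 = 1.7664
Fold change = 1.7664 / 0.23731 = 7.4436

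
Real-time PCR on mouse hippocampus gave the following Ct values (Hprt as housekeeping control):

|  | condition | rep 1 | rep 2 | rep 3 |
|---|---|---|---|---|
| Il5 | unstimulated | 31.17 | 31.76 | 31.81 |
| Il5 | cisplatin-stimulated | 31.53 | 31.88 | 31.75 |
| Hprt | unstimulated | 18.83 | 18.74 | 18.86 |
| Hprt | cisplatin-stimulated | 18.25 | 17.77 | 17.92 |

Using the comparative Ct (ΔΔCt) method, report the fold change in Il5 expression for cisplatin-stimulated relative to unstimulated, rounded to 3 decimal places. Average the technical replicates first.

Mean Ct: Il5 unstimulated 31.580; Il5 cisplatin-stimulated 31.720; Hprt unstimulated 18.810; Hprt cisplatin-stimulated 17.980
ΔCt(unstimulated) = 31.580 − 18.810 = 12.770
ΔCt(cisplatin-stimulated) = 31.720 − 17.980 = 13.740
ΔΔCt = 13.740 − 12.770 = 0.970
Fold change = 2^(−0.970) = 0.5105

0.511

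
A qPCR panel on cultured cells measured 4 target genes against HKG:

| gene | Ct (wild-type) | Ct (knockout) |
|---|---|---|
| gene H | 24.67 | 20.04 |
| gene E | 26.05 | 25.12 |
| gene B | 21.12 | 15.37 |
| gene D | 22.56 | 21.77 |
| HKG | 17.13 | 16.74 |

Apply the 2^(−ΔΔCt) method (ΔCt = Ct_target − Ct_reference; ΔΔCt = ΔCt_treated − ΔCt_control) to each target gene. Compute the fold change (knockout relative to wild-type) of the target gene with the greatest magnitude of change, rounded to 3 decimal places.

41.070

gene H: ΔΔCt = (20.04−16.74) − (24.67−17.13) = 3.30 − 7.54 = -4.24; fold change = 2^4.24 = 18.896
gene E: ΔΔCt = (25.12−16.74) − (26.05−17.13) = 8.38 − 8.92 = -0.54; fold change = 2^0.54 = 1.454
gene B: ΔΔCt = (15.37−16.74) − (21.12−17.13) = -1.37 − 3.99 = -5.36; fold change = 2^5.36 = 41.070
gene D: ΔΔCt = (21.77−16.74) − (22.56−17.13) = 5.03 − 5.43 = -0.40; fold change = 2^0.40 = 1.320
gene B has the largest |ΔΔCt| = 5.36.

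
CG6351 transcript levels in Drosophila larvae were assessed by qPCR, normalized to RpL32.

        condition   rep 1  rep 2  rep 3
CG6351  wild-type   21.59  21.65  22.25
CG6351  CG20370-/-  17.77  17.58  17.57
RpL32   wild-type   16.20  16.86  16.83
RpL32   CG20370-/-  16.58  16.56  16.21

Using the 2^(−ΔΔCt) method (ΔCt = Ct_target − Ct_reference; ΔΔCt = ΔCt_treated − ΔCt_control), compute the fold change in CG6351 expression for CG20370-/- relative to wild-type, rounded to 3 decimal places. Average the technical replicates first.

16.111

Mean Ct: CG6351 wild-type 21.830; CG6351 CG20370-/- 17.640; RpL32 wild-type 16.630; RpL32 CG20370-/- 16.450
ΔCt(wild-type) = 21.830 − 16.630 = 5.200
ΔCt(CG20370-/-) = 17.640 − 16.450 = 1.190
ΔΔCt = 1.190 − 5.200 = -4.010
Fold change = 2^(−(-4.010)) = 2^4.010 = 16.1113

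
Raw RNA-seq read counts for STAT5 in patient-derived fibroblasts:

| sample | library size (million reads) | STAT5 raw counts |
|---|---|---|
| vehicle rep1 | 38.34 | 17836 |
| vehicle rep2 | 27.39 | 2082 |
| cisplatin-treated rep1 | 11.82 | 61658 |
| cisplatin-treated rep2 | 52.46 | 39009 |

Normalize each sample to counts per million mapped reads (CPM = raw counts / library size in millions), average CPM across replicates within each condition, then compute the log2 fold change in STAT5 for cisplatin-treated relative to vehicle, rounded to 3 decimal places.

3.461

CPM(vehicle rep1) = 17836 / 38.34 = 465.2061
CPM(vehicle rep2) = 2082 / 27.39 = 76.0131
CPM(cisplatin-treated rep1) = 61658 / 11.82 = 5216.4129
CPM(cisplatin-treated rep2) = 39009 / 52.46 = 743.5951
mean CPM(vehicle) = 270.6096; mean CPM(cisplatin-treated) = 2980.0040
Fold change = 2980.0040 / 270.6096 = 11.01219
log2(11.01219) = 3.4610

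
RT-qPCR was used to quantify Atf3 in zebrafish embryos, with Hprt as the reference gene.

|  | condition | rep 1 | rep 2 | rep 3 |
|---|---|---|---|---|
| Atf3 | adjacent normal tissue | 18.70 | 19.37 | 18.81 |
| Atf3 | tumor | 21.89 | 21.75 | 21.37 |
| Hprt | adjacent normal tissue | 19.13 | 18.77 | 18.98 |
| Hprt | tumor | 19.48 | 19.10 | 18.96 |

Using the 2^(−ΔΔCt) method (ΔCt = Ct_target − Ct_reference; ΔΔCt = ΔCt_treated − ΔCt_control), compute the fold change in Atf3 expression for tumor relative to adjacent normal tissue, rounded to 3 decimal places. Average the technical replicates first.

Mean Ct: Atf3 adjacent normal tissue 18.960; Atf3 tumor 21.670; Hprt adjacent normal tissue 18.960; Hprt tumor 19.180
ΔCt(adjacent normal tissue) = 18.960 − 18.960 = 0.000
ΔCt(tumor) = 21.670 − 19.180 = 2.490
ΔΔCt = 2.490 − 0.000 = 2.490
Fold change = 2^(−2.490) = 0.1780

0.178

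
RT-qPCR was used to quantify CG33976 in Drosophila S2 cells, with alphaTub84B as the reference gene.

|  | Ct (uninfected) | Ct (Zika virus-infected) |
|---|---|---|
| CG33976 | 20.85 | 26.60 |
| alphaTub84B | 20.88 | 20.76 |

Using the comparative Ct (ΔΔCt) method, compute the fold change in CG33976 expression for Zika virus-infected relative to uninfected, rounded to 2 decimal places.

0.02

ΔCt(uninfected) = 20.850 − 20.880 = -0.030
ΔCt(Zika virus-infected) = 26.600 − 20.760 = 5.840
ΔΔCt = 5.840 − (-0.030) = 5.870
Fold change = 2^(−5.870) = 0.017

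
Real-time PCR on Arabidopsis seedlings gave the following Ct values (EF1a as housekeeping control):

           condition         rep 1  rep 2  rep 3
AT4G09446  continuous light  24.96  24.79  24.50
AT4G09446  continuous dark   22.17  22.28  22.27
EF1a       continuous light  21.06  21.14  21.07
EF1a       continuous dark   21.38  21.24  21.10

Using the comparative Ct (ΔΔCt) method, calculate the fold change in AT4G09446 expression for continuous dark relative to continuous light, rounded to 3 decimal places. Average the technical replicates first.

Mean Ct: AT4G09446 continuous light 24.750; AT4G09446 continuous dark 22.240; EF1a continuous light 21.090; EF1a continuous dark 21.240
ΔCt(continuous light) = 24.750 − 21.090 = 3.660
ΔCt(continuous dark) = 22.240 − 21.240 = 1.000
ΔΔCt = 1.000 − 3.660 = -2.660
Fold change = 2^(−(-2.660)) = 2^2.660 = 6.3203

6.320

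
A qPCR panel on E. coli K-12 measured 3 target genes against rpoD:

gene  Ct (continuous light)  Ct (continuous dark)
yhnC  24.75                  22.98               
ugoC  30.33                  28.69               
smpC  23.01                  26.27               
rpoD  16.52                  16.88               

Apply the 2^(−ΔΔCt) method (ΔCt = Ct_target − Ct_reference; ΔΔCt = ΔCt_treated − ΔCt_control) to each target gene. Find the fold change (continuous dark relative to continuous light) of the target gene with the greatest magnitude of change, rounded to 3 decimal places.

0.134

yhnC: ΔΔCt = (22.98−16.88) − (24.75−16.52) = 6.10 − 8.23 = -2.13; fold change = 2^2.13 = 4.377
ugoC: ΔΔCt = (28.69−16.88) − (30.33−16.52) = 11.81 − 13.81 = -2.00; fold change = 2^2.00 = 4.000
smpC: ΔΔCt = (26.27−16.88) − (23.01−16.52) = 9.39 − 6.49 = 2.90; fold change = 2^-2.90 = 0.134
smpC has the largest |ΔΔCt| = 2.90.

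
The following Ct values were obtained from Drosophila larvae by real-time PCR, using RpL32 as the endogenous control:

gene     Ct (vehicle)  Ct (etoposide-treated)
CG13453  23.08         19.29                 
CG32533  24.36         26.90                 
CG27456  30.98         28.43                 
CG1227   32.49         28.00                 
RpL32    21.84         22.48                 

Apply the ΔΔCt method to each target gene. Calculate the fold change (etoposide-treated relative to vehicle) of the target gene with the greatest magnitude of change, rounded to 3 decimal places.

35.017

CG13453: ΔΔCt = (19.29−22.48) − (23.08−21.84) = -3.19 − 1.24 = -4.43; fold change = 2^4.43 = 21.556
CG32533: ΔΔCt = (26.90−22.48) − (24.36−21.84) = 4.42 − 2.52 = 1.90; fold change = 2^-1.90 = 0.268
CG27456: ΔΔCt = (28.43−22.48) − (30.98−21.84) = 5.95 − 9.14 = -3.19; fold change = 2^3.19 = 9.126
CG1227: ΔΔCt = (28.00−22.48) − (32.49−21.84) = 5.52 − 10.65 = -5.13; fold change = 2^5.13 = 35.017
CG1227 has the largest |ΔΔCt| = 5.13.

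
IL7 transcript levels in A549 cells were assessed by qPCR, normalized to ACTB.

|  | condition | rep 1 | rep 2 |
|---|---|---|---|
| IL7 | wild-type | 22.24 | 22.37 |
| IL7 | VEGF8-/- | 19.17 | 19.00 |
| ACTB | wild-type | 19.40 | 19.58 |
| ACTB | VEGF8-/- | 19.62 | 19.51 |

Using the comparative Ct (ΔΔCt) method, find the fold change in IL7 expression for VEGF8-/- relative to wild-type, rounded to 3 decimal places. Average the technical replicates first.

Mean Ct: IL7 wild-type 22.305; IL7 VEGF8-/- 19.085; ACTB wild-type 19.490; ACTB VEGF8-/- 19.565
ΔCt(wild-type) = 22.305 − 19.490 = 2.815
ΔCt(VEGF8-/-) = 19.085 − 19.565 = -0.480
ΔΔCt = -0.480 − 2.815 = -3.295
Fold change = 2^(−(-3.295)) = 2^3.295 = 9.8151

9.815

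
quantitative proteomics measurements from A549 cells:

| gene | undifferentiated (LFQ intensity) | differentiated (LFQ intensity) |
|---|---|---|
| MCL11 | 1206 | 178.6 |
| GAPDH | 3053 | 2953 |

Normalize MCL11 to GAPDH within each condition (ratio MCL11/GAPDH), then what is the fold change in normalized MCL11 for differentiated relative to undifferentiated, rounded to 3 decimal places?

0.153

MCL11/GAPDH (undifferentiated) = 1206 / 3053 = 0.39502
MCL11/GAPDH (differentiated) = 178.6 / 2953 = 0.060481
Fold change = 0.060481 / 0.39502 = 0.1531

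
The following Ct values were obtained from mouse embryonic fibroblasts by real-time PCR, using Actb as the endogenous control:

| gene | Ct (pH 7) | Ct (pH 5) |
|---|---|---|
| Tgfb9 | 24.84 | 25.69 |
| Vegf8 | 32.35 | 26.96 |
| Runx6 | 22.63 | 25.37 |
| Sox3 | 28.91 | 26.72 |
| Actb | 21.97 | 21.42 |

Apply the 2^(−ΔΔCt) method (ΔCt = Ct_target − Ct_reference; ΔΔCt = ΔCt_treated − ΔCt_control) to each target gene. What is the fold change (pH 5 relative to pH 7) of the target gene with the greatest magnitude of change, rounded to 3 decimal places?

28.641

Tgfb9: ΔΔCt = (25.69−21.42) − (24.84−21.97) = 4.27 − 2.87 = 1.40; fold change = 2^-1.40 = 0.379
Vegf8: ΔΔCt = (26.96−21.42) − (32.35−21.97) = 5.54 − 10.38 = -4.84; fold change = 2^4.84 = 28.641
Runx6: ΔΔCt = (25.37−21.42) − (22.63−21.97) = 3.95 − 0.66 = 3.29; fold change = 2^-3.29 = 0.102
Sox3: ΔΔCt = (26.72−21.42) − (28.91−21.97) = 5.30 − 6.94 = -1.64; fold change = 2^1.64 = 3.117
Vegf8 has the largest |ΔΔCt| = 4.84.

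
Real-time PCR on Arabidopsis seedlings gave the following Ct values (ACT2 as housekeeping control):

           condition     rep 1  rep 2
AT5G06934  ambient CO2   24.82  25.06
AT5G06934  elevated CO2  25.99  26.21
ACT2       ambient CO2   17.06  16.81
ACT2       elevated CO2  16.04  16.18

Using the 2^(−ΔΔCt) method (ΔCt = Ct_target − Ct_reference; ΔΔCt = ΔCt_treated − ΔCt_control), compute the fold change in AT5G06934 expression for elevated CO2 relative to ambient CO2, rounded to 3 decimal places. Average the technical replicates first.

0.253

Mean Ct: AT5G06934 ambient CO2 24.940; AT5G06934 elevated CO2 26.100; ACT2 ambient CO2 16.935; ACT2 elevated CO2 16.110
ΔCt(ambient CO2) = 24.940 − 16.935 = 8.005
ΔCt(elevated CO2) = 26.100 − 16.110 = 9.990
ΔΔCt = 9.990 − 8.005 = 1.985
Fold change = 2^(−1.985) = 0.2526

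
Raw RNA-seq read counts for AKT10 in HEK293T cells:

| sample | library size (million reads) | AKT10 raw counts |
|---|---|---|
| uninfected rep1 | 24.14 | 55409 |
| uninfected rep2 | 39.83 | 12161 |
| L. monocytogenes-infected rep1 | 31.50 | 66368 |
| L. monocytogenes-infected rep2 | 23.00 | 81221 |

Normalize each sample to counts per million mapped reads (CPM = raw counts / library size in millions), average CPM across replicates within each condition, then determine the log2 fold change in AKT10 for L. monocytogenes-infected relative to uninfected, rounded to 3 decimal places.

1.116

CPM(uninfected rep1) = 55409 / 24.14 = 2295.3190
CPM(uninfected rep2) = 12161 / 39.83 = 305.3226
CPM(L. monocytogenes-infected rep1) = 66368 / 31.50 = 2106.9206
CPM(L. monocytogenes-infected rep2) = 81221 / 23.00 = 3531.3478
mean CPM(uninfected) = 1300.3208; mean CPM(L. monocytogenes-infected) = 2819.1342
Fold change = 2819.1342 / 1300.3208 = 2.16803
log2(2.16803) = 1.1164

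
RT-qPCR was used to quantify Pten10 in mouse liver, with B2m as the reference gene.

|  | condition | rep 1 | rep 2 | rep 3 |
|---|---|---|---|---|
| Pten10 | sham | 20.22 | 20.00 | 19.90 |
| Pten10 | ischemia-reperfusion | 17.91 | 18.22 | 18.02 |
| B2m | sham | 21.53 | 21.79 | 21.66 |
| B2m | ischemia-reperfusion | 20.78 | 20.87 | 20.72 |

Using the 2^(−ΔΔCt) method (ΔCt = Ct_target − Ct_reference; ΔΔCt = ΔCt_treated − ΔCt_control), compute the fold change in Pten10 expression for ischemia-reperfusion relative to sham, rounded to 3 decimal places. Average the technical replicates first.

2.173

Mean Ct: Pten10 sham 20.040; Pten10 ischemia-reperfusion 18.050; B2m sham 21.660; B2m ischemia-reperfusion 20.790
ΔCt(sham) = 20.040 − 21.660 = -1.620
ΔCt(ischemia-reperfusion) = 18.050 − 20.790 = -2.740
ΔΔCt = -2.740 − (-1.620) = -1.120
Fold change = 2^(−(-1.120)) = 2^1.120 = 2.1735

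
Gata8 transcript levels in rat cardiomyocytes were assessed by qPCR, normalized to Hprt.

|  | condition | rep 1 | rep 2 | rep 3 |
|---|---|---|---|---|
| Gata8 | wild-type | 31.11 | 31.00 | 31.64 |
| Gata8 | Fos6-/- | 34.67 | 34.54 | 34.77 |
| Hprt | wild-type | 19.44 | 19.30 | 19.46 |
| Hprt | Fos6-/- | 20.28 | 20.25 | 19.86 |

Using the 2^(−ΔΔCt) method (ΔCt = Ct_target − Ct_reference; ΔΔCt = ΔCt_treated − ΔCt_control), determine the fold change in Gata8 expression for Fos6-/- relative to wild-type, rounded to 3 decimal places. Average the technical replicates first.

0.156

Mean Ct: Gata8 wild-type 31.250; Gata8 Fos6-/- 34.660; Hprt wild-type 19.400; Hprt Fos6-/- 20.130
ΔCt(wild-type) = 31.250 − 19.400 = 11.850
ΔCt(Fos6-/-) = 34.660 − 20.130 = 14.530
ΔΔCt = 14.530 − 11.850 = 2.680
Fold change = 2^(−2.680) = 0.1560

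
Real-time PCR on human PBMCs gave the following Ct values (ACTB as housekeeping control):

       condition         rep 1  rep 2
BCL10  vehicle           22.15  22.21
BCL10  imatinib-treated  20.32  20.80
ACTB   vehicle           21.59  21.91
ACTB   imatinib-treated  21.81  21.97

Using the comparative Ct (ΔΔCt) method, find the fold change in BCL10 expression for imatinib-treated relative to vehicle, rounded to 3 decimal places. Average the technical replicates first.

Mean Ct: BCL10 vehicle 22.180; BCL10 imatinib-treated 20.560; ACTB vehicle 21.750; ACTB imatinib-treated 21.890
ΔCt(vehicle) = 22.180 − 21.750 = 0.430
ΔCt(imatinib-treated) = 20.560 − 21.890 = -1.330
ΔΔCt = -1.330 − 0.430 = -1.760
Fold change = 2^(−(-1.760)) = 2^1.760 = 3.3870

3.387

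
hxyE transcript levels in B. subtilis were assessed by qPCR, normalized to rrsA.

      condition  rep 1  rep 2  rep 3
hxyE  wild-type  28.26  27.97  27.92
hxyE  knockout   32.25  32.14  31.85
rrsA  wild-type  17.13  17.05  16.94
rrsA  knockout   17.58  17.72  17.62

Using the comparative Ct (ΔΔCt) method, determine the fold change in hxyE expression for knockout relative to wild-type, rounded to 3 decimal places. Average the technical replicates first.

Mean Ct: hxyE wild-type 28.050; hxyE knockout 32.080; rrsA wild-type 17.040; rrsA knockout 17.640
ΔCt(wild-type) = 28.050 − 17.040 = 11.010
ΔCt(knockout) = 32.080 − 17.640 = 14.440
ΔΔCt = 14.440 − 11.010 = 3.430
Fold change = 2^(−3.430) = 0.0928

0.093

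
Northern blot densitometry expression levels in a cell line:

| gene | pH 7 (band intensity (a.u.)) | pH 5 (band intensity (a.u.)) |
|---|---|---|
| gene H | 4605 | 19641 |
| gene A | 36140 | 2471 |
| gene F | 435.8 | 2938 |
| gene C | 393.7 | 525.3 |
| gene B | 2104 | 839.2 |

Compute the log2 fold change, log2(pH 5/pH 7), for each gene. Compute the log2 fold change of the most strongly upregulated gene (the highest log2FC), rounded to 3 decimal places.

log2(19641/4605) = 2.093  (gene H)
log2(2471/36140) = -3.870  (gene A)
log2(2938/435.8) = 2.753  (gene F)
log2(525.3/393.7) = 0.416  (gene C)
log2(839.2/2104) = -1.326  (gene B)
gene F is most strongly upregulated.

2.753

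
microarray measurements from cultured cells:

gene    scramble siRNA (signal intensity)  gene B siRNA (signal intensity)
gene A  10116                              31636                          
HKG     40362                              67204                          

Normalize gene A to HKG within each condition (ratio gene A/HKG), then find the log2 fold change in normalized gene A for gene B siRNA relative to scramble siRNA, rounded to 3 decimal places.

0.909

gene A/HKG (scramble siRNA) = 10116 / 40362 = 0.25063
gene A/HKG (gene B siRNA) = 31636 / 67204 = 0.47075
Fold change = 0.47075 / 0.25063 = 1.8782
log2(1.8782) = 0.9094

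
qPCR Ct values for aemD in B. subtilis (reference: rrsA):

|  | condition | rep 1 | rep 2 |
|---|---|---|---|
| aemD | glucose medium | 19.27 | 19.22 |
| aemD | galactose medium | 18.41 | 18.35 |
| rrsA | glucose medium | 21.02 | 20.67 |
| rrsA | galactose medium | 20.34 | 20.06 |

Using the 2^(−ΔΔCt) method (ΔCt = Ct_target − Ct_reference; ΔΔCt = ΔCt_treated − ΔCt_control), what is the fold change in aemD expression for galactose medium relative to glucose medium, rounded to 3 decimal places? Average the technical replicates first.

Mean Ct: aemD glucose medium 19.245; aemD galactose medium 18.380; rrsA glucose medium 20.845; rrsA galactose medium 20.200
ΔCt(glucose medium) = 19.245 − 20.845 = -1.600
ΔCt(galactose medium) = 18.380 − 20.200 = -1.820
ΔΔCt = -1.820 − (-1.600) = -0.220
Fold change = 2^(−(-0.220)) = 2^0.220 = 1.1647

1.165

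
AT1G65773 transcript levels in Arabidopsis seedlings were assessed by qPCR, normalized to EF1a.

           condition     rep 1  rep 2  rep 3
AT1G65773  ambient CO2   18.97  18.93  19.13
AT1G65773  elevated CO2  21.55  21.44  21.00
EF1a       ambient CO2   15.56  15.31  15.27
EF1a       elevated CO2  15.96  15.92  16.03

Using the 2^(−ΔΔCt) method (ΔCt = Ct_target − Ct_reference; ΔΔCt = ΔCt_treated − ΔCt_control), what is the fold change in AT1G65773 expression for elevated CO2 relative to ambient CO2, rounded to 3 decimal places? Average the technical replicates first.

0.301

Mean Ct: AT1G65773 ambient CO2 19.010; AT1G65773 elevated CO2 21.330; EF1a ambient CO2 15.380; EF1a elevated CO2 15.970
ΔCt(ambient CO2) = 19.010 − 15.380 = 3.630
ΔCt(elevated CO2) = 21.330 − 15.970 = 5.360
ΔΔCt = 5.360 − 3.630 = 1.730
Fold change = 2^(−1.730) = 0.3015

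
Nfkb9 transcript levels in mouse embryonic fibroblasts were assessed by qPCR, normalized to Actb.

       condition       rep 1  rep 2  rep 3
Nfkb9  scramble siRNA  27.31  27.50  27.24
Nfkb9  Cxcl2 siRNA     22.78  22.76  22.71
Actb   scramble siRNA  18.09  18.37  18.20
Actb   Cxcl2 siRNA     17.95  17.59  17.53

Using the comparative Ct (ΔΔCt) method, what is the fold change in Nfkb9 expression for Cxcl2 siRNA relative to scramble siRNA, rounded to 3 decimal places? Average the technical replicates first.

16.795

Mean Ct: Nfkb9 scramble siRNA 27.350; Nfkb9 Cxcl2 siRNA 22.750; Actb scramble siRNA 18.220; Actb Cxcl2 siRNA 17.690
ΔCt(scramble siRNA) = 27.350 − 18.220 = 9.130
ΔCt(Cxcl2 siRNA) = 22.750 − 17.690 = 5.060
ΔΔCt = 5.060 − 9.130 = -4.070
Fold change = 2^(−(-4.070)) = 2^4.070 = 16.7955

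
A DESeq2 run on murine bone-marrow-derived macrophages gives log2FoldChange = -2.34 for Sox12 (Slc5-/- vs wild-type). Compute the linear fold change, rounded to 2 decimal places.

0.20

Fold change = 2^(-2.34) = 0.198
That is, Sox12 drops to 19.8% of the wild-type level.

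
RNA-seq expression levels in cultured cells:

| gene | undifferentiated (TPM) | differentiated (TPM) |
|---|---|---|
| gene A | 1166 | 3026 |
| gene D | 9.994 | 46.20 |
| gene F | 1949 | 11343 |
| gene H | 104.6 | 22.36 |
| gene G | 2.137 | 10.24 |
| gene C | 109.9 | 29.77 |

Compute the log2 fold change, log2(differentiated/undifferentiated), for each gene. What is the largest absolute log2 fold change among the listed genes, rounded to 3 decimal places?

log2(3026/1166) = 1.376  (gene A)
log2(46.20/9.994) = 2.209  (gene D)
log2(11343/1949) = 2.541  (gene F)
log2(22.36/104.6) = -2.226  (gene H)
log2(10.24/2.137) = 2.261  (gene G)
log2(29.77/109.9) = -1.884  (gene C)
The largest magnitude belongs to gene F.

2.541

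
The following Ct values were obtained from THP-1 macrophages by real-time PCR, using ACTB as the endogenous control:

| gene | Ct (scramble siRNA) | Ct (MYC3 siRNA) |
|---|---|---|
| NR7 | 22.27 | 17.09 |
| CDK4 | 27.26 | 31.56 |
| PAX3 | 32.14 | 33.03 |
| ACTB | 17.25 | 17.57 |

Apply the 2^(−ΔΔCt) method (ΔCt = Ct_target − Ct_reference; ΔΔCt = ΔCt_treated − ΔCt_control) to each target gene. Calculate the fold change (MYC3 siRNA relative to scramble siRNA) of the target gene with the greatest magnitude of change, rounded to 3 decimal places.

NR7: ΔΔCt = (17.09−17.57) − (22.27−17.25) = -0.48 − 5.02 = -5.50; fold change = 2^5.50 = 45.255
CDK4: ΔΔCt = (31.56−17.57) − (27.26−17.25) = 13.99 − 10.01 = 3.98; fold change = 2^-3.98 = 0.063
PAX3: ΔΔCt = (33.03−17.57) − (32.14−17.25) = 15.46 − 14.89 = 0.57; fold change = 2^-0.57 = 0.674
NR7 has the largest |ΔΔCt| = 5.50.

45.255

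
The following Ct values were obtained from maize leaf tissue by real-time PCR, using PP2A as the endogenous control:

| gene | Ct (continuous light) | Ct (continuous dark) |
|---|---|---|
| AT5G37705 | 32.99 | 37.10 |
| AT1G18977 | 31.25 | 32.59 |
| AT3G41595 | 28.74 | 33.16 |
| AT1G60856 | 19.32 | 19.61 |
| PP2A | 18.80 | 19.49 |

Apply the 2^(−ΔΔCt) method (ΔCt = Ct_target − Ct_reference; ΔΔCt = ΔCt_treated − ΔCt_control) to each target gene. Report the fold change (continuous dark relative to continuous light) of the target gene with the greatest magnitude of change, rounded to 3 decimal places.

AT5G37705: ΔΔCt = (37.10−19.49) − (32.99−18.80) = 17.61 − 14.19 = 3.42; fold change = 2^-3.42 = 0.093
AT1G18977: ΔΔCt = (32.59−19.49) − (31.25−18.80) = 13.10 − 12.45 = 0.65; fold change = 2^-0.65 = 0.637
AT3G41595: ΔΔCt = (33.16−19.49) − (28.74−18.80) = 13.67 − 9.94 = 3.73; fold change = 2^-3.73 = 0.075
AT1G60856: ΔΔCt = (19.61−19.49) − (19.32−18.80) = 0.12 − 0.52 = -0.40; fold change = 2^0.40 = 1.320
AT3G41595 has the largest |ΔΔCt| = 3.73.

0.075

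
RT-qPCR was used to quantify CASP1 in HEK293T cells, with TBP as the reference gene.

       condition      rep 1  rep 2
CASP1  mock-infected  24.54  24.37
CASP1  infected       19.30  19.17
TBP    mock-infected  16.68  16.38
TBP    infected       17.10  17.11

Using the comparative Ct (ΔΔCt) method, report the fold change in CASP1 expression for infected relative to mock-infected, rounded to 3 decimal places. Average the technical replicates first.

Mean Ct: CASP1 mock-infected 24.455; CASP1 infected 19.235; TBP mock-infected 16.530; TBP infected 17.105
ΔCt(mock-infected) = 24.455 − 16.530 = 7.925
ΔCt(infected) = 19.235 − 17.105 = 2.130
ΔΔCt = 2.130 − 7.925 = -5.795
Fold change = 2^(−(-5.795)) = 2^5.795 = 55.5225

55.522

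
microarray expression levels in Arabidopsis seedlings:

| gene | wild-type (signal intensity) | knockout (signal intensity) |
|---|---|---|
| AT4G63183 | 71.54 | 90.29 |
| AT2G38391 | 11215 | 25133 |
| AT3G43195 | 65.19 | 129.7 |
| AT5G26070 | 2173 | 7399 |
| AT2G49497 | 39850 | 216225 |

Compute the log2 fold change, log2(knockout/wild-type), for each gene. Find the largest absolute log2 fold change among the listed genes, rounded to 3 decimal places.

2.440

log2(90.29/71.54) = 0.336  (AT4G63183)
log2(25133/11215) = 1.164  (AT2G38391)
log2(129.7/65.19) = 0.992  (AT3G43195)
log2(7399/2173) = 1.768  (AT5G26070)
log2(216225/39850) = 2.440  (AT2G49497)
The largest magnitude belongs to AT2G49497.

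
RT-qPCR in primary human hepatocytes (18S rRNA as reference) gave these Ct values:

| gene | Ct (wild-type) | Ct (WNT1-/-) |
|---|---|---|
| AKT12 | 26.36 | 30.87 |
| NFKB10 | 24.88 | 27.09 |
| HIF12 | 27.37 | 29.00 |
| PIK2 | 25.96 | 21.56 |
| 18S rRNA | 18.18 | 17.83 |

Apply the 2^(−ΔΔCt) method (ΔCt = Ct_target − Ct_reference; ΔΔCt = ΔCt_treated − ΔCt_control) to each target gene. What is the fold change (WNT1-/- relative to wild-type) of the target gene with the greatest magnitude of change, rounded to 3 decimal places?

0.034

AKT12: ΔΔCt = (30.87−17.83) − (26.36−18.18) = 13.04 − 8.18 = 4.86; fold change = 2^-4.86 = 0.034
NFKB10: ΔΔCt = (27.09−17.83) − (24.88−18.18) = 9.26 − 6.70 = 2.56; fold change = 2^-2.56 = 0.170
HIF12: ΔΔCt = (29.00−17.83) − (27.37−18.18) = 11.17 − 9.19 = 1.98; fold change = 2^-1.98 = 0.253
PIK2: ΔΔCt = (21.56−17.83) − (25.96−18.18) = 3.73 − 7.78 = -4.05; fold change = 2^4.05 = 16.564
AKT12 has the largest |ΔΔCt| = 4.86.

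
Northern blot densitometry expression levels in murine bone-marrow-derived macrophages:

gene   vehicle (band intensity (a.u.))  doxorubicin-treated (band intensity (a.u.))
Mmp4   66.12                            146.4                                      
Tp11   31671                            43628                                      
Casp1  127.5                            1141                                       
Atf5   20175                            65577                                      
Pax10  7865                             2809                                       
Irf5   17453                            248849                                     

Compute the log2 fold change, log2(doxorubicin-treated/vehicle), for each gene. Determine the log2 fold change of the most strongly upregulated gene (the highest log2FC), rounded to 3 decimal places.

3.834

log2(146.4/66.12) = 1.147  (Mmp4)
log2(43628/31671) = 0.462  (Tp11)
log2(1141/127.5) = 3.162  (Casp1)
log2(65577/20175) = 1.701  (Atf5)
log2(2809/7865) = -1.485  (Pax10)
log2(248849/17453) = 3.834  (Irf5)
Irf5 is most strongly upregulated.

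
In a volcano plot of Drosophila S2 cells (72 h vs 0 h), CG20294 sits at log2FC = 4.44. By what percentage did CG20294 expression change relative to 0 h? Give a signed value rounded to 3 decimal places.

2070.567%

Fold change = 2^(4.44) = 21.7057
Percent change = (FC − 1) × 100% = (21.7057 − 1) × 100 = 2070.567%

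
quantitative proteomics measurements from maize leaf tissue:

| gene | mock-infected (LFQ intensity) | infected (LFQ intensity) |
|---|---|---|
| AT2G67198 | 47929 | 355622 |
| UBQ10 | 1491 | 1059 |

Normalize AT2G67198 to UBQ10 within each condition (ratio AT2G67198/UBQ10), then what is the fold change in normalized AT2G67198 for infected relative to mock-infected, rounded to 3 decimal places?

AT2G67198/UBQ10 (mock-infected) = 47929 / 1491 = 32.146
AT2G67198/UBQ10 (infected) = 355622 / 1059 = 335.81
Fold change = 335.81 / 32.146 = 10.4465

10.447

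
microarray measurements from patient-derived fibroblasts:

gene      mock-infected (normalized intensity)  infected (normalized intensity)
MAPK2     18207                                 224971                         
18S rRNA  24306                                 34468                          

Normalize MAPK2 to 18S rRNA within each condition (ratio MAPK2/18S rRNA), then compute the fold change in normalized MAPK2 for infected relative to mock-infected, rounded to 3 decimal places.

MAPK2/18S rRNA (mock-infected) = 18207 / 24306 = 0.74907
MAPK2/18S rRNA (infected) = 224971 / 34468 = 6.527
Fold change = 6.527 / 0.74907 = 8.7134

8.713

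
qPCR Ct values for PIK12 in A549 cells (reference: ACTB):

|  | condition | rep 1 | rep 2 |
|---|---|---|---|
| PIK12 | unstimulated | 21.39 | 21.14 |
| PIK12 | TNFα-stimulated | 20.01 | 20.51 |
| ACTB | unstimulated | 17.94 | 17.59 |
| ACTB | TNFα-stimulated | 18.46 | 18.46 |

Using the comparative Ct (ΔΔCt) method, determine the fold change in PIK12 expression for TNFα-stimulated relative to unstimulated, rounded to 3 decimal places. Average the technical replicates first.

3.249

Mean Ct: PIK12 unstimulated 21.265; PIK12 TNFα-stimulated 20.260; ACTB unstimulated 17.765; ACTB TNFα-stimulated 18.460
ΔCt(unstimulated) = 21.265 − 17.765 = 3.500
ΔCt(TNFα-stimulated) = 20.260 − 18.460 = 1.800
ΔΔCt = 1.800 − 3.500 = -1.700
Fold change = 2^(−(-1.700)) = 2^1.700 = 3.2490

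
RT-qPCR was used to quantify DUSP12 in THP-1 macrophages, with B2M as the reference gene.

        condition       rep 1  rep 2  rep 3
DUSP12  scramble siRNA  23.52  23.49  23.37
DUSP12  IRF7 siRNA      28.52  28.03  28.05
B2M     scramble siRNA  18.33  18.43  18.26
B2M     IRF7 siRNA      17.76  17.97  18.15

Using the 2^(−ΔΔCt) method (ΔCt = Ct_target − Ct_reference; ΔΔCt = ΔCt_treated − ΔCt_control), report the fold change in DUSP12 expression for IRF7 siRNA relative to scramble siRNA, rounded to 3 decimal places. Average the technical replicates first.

0.029

Mean Ct: DUSP12 scramble siRNA 23.460; DUSP12 IRF7 siRNA 28.200; B2M scramble siRNA 18.340; B2M IRF7 siRNA 17.960
ΔCt(scramble siRNA) = 23.460 − 18.340 = 5.120
ΔCt(IRF7 siRNA) = 28.200 − 17.960 = 10.240
ΔΔCt = 10.240 − 5.120 = 5.120
Fold change = 2^(−5.120) = 0.0288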